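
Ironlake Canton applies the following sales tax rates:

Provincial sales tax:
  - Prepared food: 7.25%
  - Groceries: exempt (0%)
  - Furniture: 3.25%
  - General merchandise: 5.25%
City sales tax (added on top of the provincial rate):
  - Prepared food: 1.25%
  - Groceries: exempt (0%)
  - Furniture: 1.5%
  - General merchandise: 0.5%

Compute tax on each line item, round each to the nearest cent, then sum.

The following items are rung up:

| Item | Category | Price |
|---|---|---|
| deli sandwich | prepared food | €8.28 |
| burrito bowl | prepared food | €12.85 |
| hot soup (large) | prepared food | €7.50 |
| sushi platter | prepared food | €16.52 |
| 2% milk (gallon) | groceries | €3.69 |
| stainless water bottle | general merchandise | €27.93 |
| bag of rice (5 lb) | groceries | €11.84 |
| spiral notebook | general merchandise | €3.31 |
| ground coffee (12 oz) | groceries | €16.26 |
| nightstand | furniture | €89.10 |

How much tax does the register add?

Deli sandwich €8.28: prepared food → 7.25% + 1.25% city = 8.5% → €0.70
Burrito bowl €12.85: prepared food → 7.25% + 1.25% city = 8.5% → €1.09
Hot soup (large) €7.50: prepared food → 7.25% + 1.25% city = 8.5% → €0.64
Sushi platter €16.52: prepared food → 7.25% + 1.25% city = 8.5% → €1.40
2% milk (gallon) €3.69: groceries → 0% + 0% city = 0% → €0.00
Stainless water bottle €27.93: general merchandise → 5.25% + 0.5% city = 5.75% → €1.61
Bag of rice (5 lb) €11.84: groceries → 0% + 0% city = 0% → €0.00
Spiral notebook €3.31: general merchandise → 5.25% + 0.5% city = 5.75% → €0.19
Ground coffee (12 oz) €16.26: groceries → 0% + 0% city = 0% → €0.00
Nightstand €89.10: furniture → 3.25% + 1.5% city = 4.75% → €4.23
Total tax = €0.70 + €1.09 + €0.64 + €1.40 + €1.61 + €0.19 + €4.23 = €9.86

€9.86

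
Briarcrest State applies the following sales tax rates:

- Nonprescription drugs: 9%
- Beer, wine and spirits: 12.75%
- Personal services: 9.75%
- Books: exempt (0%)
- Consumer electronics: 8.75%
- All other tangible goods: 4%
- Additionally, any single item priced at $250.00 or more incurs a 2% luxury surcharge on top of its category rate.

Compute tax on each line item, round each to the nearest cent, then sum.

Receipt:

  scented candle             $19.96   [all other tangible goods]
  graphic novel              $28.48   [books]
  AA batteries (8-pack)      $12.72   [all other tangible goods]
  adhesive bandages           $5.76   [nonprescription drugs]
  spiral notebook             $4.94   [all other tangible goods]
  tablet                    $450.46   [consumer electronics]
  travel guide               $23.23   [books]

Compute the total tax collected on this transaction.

$50.45

Scented candle $19.96: all other tangible goods → 4% → $0.80
Graphic novel $28.48: books → 0% → $0.00
AA batteries (8-pack) $12.72: all other tangible goods → 4% → $0.51
Adhesive bandages $5.76: nonprescription drugs → 9% → $0.52
Spiral notebook $4.94: all other tangible goods → 4% → $0.20
Tablet $450.46: consumer electronics → 8.75% + 2% surcharge = 10.75% → $48.42
Travel guide $23.23: books → 0% → $0.00
Total tax = $0.80 + $0.51 + $0.52 + $0.20 + $48.42 = $50.45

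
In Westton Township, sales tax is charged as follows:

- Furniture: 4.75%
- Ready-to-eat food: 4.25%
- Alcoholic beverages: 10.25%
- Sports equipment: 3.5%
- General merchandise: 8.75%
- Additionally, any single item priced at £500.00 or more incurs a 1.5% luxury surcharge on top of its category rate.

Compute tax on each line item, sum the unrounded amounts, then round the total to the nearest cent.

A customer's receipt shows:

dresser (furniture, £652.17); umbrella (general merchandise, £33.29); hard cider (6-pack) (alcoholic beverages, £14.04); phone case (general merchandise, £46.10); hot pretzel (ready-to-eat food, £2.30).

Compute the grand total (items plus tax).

Dresser £652.17: furniture → 4.75% + 1.5% surcharge = 6.25% → £40.760625
Umbrella £33.29: general merchandise → 8.75% → £2.912875
Hard cider (6-pack) £14.04: alcoholic beverages → 10.25% → £1.4391
Phone case £46.10: general merchandise → 8.75% → £4.03375
Hot pretzel £2.30: ready-to-eat food → 4.25% → £0.09775
Subtotal = £747.90; unrounded tax = £49.2441 → £49.24; total due = £797.14

£797.14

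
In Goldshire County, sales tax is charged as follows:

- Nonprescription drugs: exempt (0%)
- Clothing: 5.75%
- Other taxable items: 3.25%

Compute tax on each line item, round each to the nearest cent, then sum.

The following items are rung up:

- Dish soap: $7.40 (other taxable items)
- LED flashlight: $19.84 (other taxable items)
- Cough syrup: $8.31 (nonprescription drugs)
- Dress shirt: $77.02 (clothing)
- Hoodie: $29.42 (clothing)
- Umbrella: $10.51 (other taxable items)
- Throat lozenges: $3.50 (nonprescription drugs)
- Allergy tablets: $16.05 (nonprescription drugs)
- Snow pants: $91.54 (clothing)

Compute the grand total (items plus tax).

$276.19

Dish soap $7.40: other taxable items → 3.25% → $0.24
LED flashlight $19.84: other taxable items → 3.25% → $0.64
Cough syrup $8.31: nonprescription drugs → 0% → $0.00
Dress shirt $77.02: clothing → 5.75% → $4.43
Hoodie $29.42: clothing → 5.75% → $1.69
Umbrella $10.51: other taxable items → 3.25% → $0.34
Throat lozenges $3.50: nonprescription drugs → 0% → $0.00
Allergy tablets $16.05: nonprescription drugs → 0% → $0.00
Snow pants $91.54: clothing → 5.75% → $5.26
Subtotal = $263.59; tax = $12.60; total due = $276.19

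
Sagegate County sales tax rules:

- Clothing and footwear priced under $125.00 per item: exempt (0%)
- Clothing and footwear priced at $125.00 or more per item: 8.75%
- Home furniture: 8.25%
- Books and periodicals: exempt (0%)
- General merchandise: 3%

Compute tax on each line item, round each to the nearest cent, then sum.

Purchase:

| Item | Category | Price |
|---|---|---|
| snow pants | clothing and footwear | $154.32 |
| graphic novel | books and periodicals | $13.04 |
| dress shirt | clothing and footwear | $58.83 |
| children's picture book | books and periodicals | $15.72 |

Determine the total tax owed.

Snow pants $154.32: clothing and footwear, $125.00 or more → 8.75% → $13.50
Graphic novel $13.04: books and periodicals → 0% → $0.00
Dress shirt $58.83: clothing and footwear, under $125.00 → 0% → $0.00
Children's picture book $15.72: books and periodicals → 0% → $0.00
Total tax = $13.50

$13.50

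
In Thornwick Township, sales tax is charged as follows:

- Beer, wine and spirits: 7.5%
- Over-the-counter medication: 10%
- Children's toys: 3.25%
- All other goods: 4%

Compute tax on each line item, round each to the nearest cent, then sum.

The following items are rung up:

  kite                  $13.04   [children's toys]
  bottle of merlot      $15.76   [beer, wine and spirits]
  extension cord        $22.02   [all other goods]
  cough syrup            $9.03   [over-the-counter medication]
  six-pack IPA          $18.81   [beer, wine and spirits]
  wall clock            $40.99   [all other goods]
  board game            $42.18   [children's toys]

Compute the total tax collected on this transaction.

Kite $13.04: children's toys → 3.25% → $0.42
Bottle of merlot $15.76: beer, wine and spirits → 7.5% → $1.18
Extension cord $22.02: all other goods → 4% → $0.88
Cough syrup $9.03: over-the-counter medication → 10% → $0.90
Six-pack IPA $18.81: beer, wine and spirits → 7.5% → $1.41
Wall clock $40.99: all other goods → 4% → $1.64
Board game $42.18: children's toys → 3.25% → $1.37
Total tax = $0.42 + $1.18 + $0.88 + $0.90 + $1.41 + $1.64 + $1.37 = $7.80

$7.80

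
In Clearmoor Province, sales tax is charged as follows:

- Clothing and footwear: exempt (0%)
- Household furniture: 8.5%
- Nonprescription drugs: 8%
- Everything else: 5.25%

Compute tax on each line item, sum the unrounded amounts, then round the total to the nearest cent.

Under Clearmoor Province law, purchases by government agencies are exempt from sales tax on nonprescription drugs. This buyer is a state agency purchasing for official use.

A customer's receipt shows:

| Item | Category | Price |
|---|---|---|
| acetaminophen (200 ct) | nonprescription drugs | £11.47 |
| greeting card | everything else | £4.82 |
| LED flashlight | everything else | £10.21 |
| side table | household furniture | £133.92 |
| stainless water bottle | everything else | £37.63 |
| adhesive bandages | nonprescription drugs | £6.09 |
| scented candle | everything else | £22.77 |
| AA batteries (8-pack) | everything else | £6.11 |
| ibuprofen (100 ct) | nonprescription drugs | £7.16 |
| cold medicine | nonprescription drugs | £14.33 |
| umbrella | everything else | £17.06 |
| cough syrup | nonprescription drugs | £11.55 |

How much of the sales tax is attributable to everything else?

Greeting card £4.82: everything else → 5.25% → £0.25305
LED flashlight £10.21: everything else → 5.25% → £0.536025
Stainless water bottle £37.63: everything else → 5.25% → £1.975575
Scented candle £22.77: everything else → 5.25% → £1.195425
AA batteries (8-pack) £6.11: everything else → 5.25% → £0.320775
Umbrella £17.06: everything else → 5.25% → £0.89565
Tax on everything else: unrounded sum = £5.1765 → £5.18

£5.18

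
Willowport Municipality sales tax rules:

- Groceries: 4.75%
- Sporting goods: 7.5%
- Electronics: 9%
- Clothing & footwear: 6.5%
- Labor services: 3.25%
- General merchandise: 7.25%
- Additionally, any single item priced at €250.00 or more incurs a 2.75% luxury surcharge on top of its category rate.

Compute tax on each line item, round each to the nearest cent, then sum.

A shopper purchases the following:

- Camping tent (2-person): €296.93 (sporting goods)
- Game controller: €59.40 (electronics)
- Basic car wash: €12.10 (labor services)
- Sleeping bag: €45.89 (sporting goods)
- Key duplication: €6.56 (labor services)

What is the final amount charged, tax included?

Camping tent (2-person) €296.93: sporting goods → 7.5% + 2.75% surcharge = 10.25% → €30.44
Game controller €59.40: electronics → 9% → €5.35
Basic car wash €12.10: labor services → 3.25% → €0.39
Sleeping bag €45.89: sporting goods → 7.5% → €3.44
Key duplication €6.56: labor services → 3.25% → €0.21
Subtotal = €420.88; tax = €39.83; total due = €460.71

€460.71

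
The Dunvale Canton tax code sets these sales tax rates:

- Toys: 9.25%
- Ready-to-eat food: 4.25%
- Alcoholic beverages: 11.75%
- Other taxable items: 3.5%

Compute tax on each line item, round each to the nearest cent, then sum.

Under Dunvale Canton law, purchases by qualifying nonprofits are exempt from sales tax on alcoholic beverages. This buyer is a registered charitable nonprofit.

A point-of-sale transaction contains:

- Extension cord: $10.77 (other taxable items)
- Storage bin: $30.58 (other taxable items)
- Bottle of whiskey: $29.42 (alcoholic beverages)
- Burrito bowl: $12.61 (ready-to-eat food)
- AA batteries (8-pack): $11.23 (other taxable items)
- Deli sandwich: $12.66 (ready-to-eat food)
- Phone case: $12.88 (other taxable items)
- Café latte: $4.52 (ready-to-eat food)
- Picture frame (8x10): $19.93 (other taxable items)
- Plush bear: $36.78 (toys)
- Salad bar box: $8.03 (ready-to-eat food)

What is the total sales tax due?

$8.00

Extension cord $10.77: other taxable items → 3.5% → $0.38
Storage bin $30.58: other taxable items → 3.5% → $1.07
Bottle of whiskey $29.42: alcoholic beverages, buyer-exempt → 0% → $0.00
Burrito bowl $12.61: ready-to-eat food → 4.25% → $0.54
AA batteries (8-pack) $11.23: other taxable items → 3.5% → $0.39
Deli sandwich $12.66: ready-to-eat food → 4.25% → $0.54
Phone case $12.88: other taxable items → 3.5% → $0.45
Café latte $4.52: ready-to-eat food → 4.25% → $0.19
Picture frame (8x10) $19.93: other taxable items → 3.5% → $0.70
Plush bear $36.78: toys → 9.25% → $3.40
Salad bar box $8.03: ready-to-eat food → 4.25% → $0.34
Total tax = $0.38 + $1.07 + $0.54 + $0.39 + $0.54 + $0.45 + $0.19 + $0.70 + $3.40 + $0.34 = $8.00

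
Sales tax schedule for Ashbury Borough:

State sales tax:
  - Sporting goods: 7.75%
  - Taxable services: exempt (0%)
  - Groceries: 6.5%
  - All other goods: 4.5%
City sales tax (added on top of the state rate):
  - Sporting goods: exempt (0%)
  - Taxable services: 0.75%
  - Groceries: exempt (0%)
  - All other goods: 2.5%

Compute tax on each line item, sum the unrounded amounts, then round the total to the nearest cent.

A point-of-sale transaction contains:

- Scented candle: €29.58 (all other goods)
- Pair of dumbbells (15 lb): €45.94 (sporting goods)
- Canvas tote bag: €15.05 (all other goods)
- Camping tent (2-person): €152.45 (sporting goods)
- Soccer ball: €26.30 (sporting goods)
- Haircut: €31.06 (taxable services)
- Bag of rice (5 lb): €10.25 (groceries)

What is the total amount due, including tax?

Scented candle €29.58: all other goods → 4.5% + 2.5% city = 7% → €2.0706
Pair of dumbbells (15 lb) €45.94: sporting goods → 7.75% + 0% city = 7.75% → €3.56035
Canvas tote bag €15.05: all other goods → 4.5% + 2.5% city = 7% → €1.0535
Camping tent (2-person) €152.45: sporting goods → 7.75% + 0% city = 7.75% → €11.814875
Soccer ball €26.30: sporting goods → 7.75% + 0% city = 7.75% → €2.03825
Haircut €31.06: taxable services → 0% + 0.75% city = 0.75% → €0.23295
Bag of rice (5 lb) €10.25: groceries → 6.5% + 0% city = 6.5% → €0.66625
Subtotal = €310.63; unrounded tax = €21.436775 → €21.44; total due = €332.07

€332.07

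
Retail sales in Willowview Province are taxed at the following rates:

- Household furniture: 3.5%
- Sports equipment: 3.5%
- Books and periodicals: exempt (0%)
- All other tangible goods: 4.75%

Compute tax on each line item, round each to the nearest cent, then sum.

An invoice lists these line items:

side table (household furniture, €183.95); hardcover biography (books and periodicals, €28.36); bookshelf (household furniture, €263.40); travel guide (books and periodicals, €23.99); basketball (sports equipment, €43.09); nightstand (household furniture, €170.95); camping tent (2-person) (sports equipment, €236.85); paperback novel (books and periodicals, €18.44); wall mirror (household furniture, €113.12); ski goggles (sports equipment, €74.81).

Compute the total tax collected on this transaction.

Side table €183.95: household furniture → 3.5% → €6.44
Hardcover biography €28.36: books and periodicals → 0% → €0.00
Bookshelf €263.40: household furniture → 3.5% → €9.22
Travel guide €23.99: books and periodicals → 0% → €0.00
Basketball €43.09: sports equipment → 3.5% → €1.51
Nightstand €170.95: household furniture → 3.5% → €5.98
Camping tent (2-person) €236.85: sports equipment → 3.5% → €8.29
Paperback novel €18.44: books and periodicals → 0% → €0.00
Wall mirror €113.12: household furniture → 3.5% → €3.96
Ski goggles €74.81: sports equipment → 3.5% → €2.62
Total tax = €6.44 + €9.22 + €1.51 + €5.98 + €8.29 + €3.96 + €2.62 = €38.02

€38.02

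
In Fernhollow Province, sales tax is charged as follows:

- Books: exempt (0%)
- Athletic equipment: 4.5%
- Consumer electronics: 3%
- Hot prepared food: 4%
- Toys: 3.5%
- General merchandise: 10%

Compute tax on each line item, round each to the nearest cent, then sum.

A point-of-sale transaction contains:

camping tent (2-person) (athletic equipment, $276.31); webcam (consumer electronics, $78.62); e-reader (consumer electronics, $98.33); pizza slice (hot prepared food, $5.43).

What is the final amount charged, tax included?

Camping tent (2-person) $276.31: athletic equipment → 4.5% → $12.43
Webcam $78.62: consumer electronics → 3% → $2.36
E-reader $98.33: consumer electronics → 3% → $2.95
Pizza slice $5.43: hot prepared food → 4% → $0.22
Subtotal = $458.69; tax = $17.96; total due = $476.65

$476.65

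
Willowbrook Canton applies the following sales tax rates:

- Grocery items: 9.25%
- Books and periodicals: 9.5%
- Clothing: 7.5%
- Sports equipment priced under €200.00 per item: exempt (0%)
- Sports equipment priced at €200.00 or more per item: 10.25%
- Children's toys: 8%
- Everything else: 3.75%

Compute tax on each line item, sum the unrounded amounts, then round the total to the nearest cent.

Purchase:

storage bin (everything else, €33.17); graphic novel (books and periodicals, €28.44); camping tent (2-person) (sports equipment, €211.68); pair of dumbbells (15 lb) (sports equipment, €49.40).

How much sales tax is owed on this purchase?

€25.64

Storage bin €33.17: everything else → 3.75% → €1.243875
Graphic novel €28.44: books and periodicals → 9.5% → €2.7018
Camping tent (2-person) €211.68: sports equipment, €200.00 or more → 10.25% → €21.6972
Pair of dumbbells (15 lb) €49.40: sports equipment, under €200.00 → 0% → €0.00
Unrounded tax sum = €25.642875 → €25.64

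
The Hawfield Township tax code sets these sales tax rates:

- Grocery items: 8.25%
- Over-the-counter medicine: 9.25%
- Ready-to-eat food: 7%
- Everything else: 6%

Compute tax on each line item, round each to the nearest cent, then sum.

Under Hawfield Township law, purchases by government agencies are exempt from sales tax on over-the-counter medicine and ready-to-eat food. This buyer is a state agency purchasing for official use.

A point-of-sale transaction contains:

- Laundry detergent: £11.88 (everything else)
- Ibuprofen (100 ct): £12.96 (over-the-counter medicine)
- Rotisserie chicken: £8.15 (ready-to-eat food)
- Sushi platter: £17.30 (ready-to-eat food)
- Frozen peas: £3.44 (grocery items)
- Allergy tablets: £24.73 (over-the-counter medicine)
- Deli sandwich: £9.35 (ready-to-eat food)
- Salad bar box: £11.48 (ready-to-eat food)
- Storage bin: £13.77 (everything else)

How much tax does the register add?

£1.82

Laundry detergent £11.88: everything else → 6% → £0.71
Ibuprofen (100 ct) £12.96: over-the-counter medicine, buyer-exempt → 0% → £0.00
Rotisserie chicken £8.15: ready-to-eat food, buyer-exempt → 0% → £0.00
Sushi platter £17.30: ready-to-eat food, buyer-exempt → 0% → £0.00
Frozen peas £3.44: grocery items → 8.25% → £0.28
Allergy tablets £24.73: over-the-counter medicine, buyer-exempt → 0% → £0.00
Deli sandwich £9.35: ready-to-eat food, buyer-exempt → 0% → £0.00
Salad bar box £11.48: ready-to-eat food, buyer-exempt → 0% → £0.00
Storage bin £13.77: everything else → 6% → £0.83
Total tax = £0.71 + £0.28 + £0.83 = £1.82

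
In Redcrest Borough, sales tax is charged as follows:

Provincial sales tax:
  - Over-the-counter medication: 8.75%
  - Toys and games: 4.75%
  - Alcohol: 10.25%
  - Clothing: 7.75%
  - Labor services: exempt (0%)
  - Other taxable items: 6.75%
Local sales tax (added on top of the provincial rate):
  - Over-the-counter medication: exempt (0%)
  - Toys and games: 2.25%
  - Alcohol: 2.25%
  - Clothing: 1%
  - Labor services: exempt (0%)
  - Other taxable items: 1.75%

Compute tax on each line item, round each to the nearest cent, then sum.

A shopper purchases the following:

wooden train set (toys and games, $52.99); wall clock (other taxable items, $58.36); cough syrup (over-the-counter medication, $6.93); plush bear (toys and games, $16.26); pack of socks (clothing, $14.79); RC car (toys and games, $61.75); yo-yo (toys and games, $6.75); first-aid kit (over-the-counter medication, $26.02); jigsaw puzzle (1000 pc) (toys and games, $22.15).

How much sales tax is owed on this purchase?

$20.33

Wooden train set $52.99: toys and games → 4.75% + 2.25% local = 7% → $3.71
Wall clock $58.36: other taxable items → 6.75% + 1.75% local = 8.5% → $4.96
Cough syrup $6.93: over-the-counter medication → 8.75% + 0% local = 8.75% → $0.61
Plush bear $16.26: toys and games → 4.75% + 2.25% local = 7% → $1.14
Pack of socks $14.79: clothing → 7.75% + 1% local = 8.75% → $1.29
RC car $61.75: toys and games → 4.75% + 2.25% local = 7% → $4.32
Yo-yo $6.75: toys and games → 4.75% + 2.25% local = 7% → $0.47
First-aid kit $26.02: over-the-counter medication → 8.75% + 0% local = 8.75% → $2.28
Jigsaw puzzle (1000 pc) $22.15: toys and games → 4.75% + 2.25% local = 7% → $1.55
Total tax = $3.71 + $4.96 + $0.61 + $1.14 + $1.29 + $4.32 + $0.47 + $2.28 + $1.55 = $20.33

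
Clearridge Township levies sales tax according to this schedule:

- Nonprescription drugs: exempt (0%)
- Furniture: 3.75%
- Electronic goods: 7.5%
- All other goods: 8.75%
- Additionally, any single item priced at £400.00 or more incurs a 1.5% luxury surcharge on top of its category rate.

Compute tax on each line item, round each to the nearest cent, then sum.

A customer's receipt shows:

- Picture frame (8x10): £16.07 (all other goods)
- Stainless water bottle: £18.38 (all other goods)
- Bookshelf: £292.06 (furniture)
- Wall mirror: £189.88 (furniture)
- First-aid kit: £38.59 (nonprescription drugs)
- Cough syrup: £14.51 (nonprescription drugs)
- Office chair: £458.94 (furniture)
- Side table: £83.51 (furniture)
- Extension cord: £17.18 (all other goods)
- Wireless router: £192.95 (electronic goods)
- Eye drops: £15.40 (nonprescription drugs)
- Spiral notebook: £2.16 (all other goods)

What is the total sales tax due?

£64.47

Picture frame (8x10) £16.07: all other goods → 8.75% → £1.41
Stainless water bottle £18.38: all other goods → 8.75% → £1.61
Bookshelf £292.06: furniture → 3.75% → £10.95
Wall mirror £189.88: furniture → 3.75% → £7.12
First-aid kit £38.59: nonprescription drugs → 0% → £0.00
Cough syrup £14.51: nonprescription drugs → 0% → £0.00
Office chair £458.94: furniture → 3.75% + 1.5% surcharge = 5.25% → £24.09
Side table £83.51: furniture → 3.75% → £3.13
Extension cord £17.18: all other goods → 8.75% → £1.50
Wireless router £192.95: electronic goods → 7.5% → £14.47
Eye drops £15.40: nonprescription drugs → 0% → £0.00
Spiral notebook £2.16: all other goods → 8.75% → £0.19
Total tax = £1.41 + £1.61 + £10.95 + £7.12 + £24.09 + £3.13 + £1.50 + £14.47 + £0.19 = £64.47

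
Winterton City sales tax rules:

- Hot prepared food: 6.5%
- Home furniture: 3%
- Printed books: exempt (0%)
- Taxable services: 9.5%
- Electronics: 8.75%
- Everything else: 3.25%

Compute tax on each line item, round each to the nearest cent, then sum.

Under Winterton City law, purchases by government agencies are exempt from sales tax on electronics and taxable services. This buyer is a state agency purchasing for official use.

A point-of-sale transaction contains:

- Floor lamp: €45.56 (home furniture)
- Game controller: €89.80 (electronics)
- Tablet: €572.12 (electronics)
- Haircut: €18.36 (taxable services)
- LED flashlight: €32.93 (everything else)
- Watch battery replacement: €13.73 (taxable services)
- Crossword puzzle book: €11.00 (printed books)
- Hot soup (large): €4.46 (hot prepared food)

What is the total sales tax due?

Floor lamp €45.56: home furniture → 3% → €1.37
Game controller €89.80: electronics, buyer-exempt → 0% → €0.00
Tablet €572.12: electronics, buyer-exempt → 0% → €0.00
Haircut €18.36: taxable services, buyer-exempt → 0% → €0.00
LED flashlight €32.93: everything else → 3.25% → €1.07
Watch battery replacement €13.73: taxable services, buyer-exempt → 0% → €0.00
Crossword puzzle book €11.00: printed books → 0% → €0.00
Hot soup (large) €4.46: hot prepared food → 6.5% → €0.29
Total tax = €1.37 + €1.07 + €0.29 = €2.73

€2.73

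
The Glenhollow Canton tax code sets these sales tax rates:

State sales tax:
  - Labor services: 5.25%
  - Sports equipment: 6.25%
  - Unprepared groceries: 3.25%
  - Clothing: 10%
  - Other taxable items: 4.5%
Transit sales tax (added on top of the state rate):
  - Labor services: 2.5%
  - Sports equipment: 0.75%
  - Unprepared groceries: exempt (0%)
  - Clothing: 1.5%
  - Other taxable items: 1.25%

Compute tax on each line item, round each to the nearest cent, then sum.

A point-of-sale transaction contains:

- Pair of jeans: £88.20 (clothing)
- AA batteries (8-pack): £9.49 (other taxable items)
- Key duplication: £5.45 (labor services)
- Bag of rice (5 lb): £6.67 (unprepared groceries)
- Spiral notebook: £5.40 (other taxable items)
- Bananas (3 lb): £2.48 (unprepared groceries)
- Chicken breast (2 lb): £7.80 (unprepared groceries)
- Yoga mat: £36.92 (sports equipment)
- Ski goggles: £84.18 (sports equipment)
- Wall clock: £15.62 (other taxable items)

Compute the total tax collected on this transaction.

£21.34

Pair of jeans £88.20: clothing → 10% + 1.5% transit = 11.5% → £10.14
AA batteries (8-pack) £9.49: other taxable items → 4.5% + 1.25% transit = 5.75% → £0.55
Key duplication £5.45: labor services → 5.25% + 2.5% transit = 7.75% → £0.42
Bag of rice (5 lb) £6.67: unprepared groceries → 3.25% + 0% transit = 3.25% → £0.22
Spiral notebook £5.40: other taxable items → 4.5% + 1.25% transit = 5.75% → £0.31
Bananas (3 lb) £2.48: unprepared groceries → 3.25% + 0% transit = 3.25% → £0.08
Chicken breast (2 lb) £7.80: unprepared groceries → 3.25% + 0% transit = 3.25% → £0.25
Yoga mat £36.92: sports equipment → 6.25% + 0.75% transit = 7% → £2.58
Ski goggles £84.18: sports equipment → 6.25% + 0.75% transit = 7% → £5.89
Wall clock £15.62: other taxable items → 4.5% + 1.25% transit = 5.75% → £0.90
Total tax = £10.14 + £0.55 + £0.42 + £0.22 + £0.31 + £0.08 + £0.25 + £2.58 + £5.89 + £0.90 = £21.34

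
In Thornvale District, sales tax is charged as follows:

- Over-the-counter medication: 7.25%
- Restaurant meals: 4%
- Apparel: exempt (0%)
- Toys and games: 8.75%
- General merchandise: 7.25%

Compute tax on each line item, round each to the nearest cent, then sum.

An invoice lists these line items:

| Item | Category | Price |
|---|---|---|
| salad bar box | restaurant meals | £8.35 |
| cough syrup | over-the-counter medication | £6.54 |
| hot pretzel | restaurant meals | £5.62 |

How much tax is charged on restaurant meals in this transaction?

£0.55

Salad bar box £8.35: restaurant meals → 4% → £0.33
Hot pretzel £5.62: restaurant meals → 4% → £0.22
Tax on restaurant meals = £0.33 + £0.22 = £0.55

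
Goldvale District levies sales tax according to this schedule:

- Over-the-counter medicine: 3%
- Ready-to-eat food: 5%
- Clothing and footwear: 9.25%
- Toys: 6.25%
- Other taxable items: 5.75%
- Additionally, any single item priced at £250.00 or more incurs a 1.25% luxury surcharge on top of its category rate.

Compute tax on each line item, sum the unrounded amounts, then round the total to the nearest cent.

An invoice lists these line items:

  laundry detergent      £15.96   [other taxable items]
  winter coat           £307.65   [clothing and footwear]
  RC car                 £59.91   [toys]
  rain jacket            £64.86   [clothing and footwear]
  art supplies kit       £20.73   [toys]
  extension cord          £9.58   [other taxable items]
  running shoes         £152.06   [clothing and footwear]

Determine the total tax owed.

Laundry detergent £15.96: other taxable items → 5.75% → £0.9177
Winter coat £307.65: clothing and footwear → 9.25% + 1.25% surcharge = 10.5% → £32.30325
RC car £59.91: toys → 6.25% → £3.744375
Rain jacket £64.86: clothing and footwear → 9.25% → £5.99955
Art supplies kit £20.73: toys → 6.25% → £1.295625
Extension cord £9.58: other taxable items → 5.75% → £0.55085
Running shoes £152.06: clothing and footwear → 9.25% → £14.06555
Unrounded tax sum = £58.8769 → £58.88

£58.88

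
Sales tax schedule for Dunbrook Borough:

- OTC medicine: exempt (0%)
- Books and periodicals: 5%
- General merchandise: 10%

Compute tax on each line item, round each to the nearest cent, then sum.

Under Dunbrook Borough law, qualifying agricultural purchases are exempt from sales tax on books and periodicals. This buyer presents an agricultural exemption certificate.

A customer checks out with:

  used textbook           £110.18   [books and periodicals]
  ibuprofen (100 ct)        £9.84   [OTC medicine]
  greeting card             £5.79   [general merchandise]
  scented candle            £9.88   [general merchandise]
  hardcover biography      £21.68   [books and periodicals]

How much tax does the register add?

Used textbook £110.18: books and periodicals, buyer-exempt → 0% → £0.00
Ibuprofen (100 ct) £9.84: OTC medicine → 0% → £0.00
Greeting card £5.79: general merchandise → 10% → £0.58
Scented candle £9.88: general merchandise → 10% → £0.99
Hardcover biography £21.68: books and periodicals, buyer-exempt → 0% → £0.00
Total tax = £0.58 + £0.99 = £1.57

£1.57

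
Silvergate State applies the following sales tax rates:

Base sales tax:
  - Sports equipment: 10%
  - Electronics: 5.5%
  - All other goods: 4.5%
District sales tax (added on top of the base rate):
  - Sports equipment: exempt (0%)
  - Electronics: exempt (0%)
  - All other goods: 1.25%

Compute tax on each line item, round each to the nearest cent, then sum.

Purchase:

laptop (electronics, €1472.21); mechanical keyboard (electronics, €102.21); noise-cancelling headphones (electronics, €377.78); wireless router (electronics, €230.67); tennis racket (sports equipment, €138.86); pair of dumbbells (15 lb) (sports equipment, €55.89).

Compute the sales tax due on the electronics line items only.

Laptop €1472.21: electronics → 5.5% + 0% district = 5.5% → €80.97
Mechanical keyboard €102.21: electronics → 5.5% + 0% district = 5.5% → €5.62
Noise-cancelling headphones €377.78: electronics → 5.5% + 0% district = 5.5% → €20.78
Wireless router €230.67: electronics → 5.5% + 0% district = 5.5% → €12.69
Tax on electronics = €80.97 + €5.62 + €20.78 + €12.69 = €120.06

€120.06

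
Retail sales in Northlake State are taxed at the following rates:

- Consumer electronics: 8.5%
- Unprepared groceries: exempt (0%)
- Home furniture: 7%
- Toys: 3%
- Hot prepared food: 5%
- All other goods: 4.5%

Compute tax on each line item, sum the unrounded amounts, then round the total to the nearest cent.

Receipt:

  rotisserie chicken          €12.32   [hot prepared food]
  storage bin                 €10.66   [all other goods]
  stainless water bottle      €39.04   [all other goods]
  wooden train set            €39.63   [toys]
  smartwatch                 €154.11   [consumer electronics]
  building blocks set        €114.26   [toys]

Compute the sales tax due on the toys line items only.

Wooden train set €39.63: toys → 3% → €1.1889
Building blocks set €114.26: toys → 3% → €3.4278
Tax on toys: unrounded sum = €4.6167 → €4.62

€4.62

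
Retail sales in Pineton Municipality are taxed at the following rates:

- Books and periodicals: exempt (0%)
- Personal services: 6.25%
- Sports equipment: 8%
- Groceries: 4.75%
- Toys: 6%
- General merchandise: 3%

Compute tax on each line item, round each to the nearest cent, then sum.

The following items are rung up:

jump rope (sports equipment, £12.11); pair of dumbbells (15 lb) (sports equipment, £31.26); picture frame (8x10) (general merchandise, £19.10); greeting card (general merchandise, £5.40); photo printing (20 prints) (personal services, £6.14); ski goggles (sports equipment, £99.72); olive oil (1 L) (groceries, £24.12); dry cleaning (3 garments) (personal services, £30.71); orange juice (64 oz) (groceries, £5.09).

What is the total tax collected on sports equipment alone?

Jump rope £12.11: sports equipment → 8% → £0.97
Pair of dumbbells (15 lb) £31.26: sports equipment → 8% → £2.50
Ski goggles £99.72: sports equipment → 8% → £7.98
Tax on sports equipment = £0.97 + £2.50 + £7.98 = £11.45

£11.45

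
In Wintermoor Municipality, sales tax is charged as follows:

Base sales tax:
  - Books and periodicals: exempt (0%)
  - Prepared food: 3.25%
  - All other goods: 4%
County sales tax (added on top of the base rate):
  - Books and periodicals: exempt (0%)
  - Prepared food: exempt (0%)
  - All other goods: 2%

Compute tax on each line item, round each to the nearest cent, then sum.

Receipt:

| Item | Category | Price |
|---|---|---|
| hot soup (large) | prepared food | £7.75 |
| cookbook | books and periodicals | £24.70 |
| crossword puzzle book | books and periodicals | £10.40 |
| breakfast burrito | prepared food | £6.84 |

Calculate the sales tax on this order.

Hot soup (large) £7.75: prepared food → 3.25% + 0% county = 3.25% → £0.25
Cookbook £24.70: books and periodicals → 0% + 0% county = 0% → £0.00
Crossword puzzle book £10.40: books and periodicals → 0% + 0% county = 0% → £0.00
Breakfast burrito £6.84: prepared food → 3.25% + 0% county = 3.25% → £0.22
Total tax = £0.25 + £0.22 = £0.47

£0.47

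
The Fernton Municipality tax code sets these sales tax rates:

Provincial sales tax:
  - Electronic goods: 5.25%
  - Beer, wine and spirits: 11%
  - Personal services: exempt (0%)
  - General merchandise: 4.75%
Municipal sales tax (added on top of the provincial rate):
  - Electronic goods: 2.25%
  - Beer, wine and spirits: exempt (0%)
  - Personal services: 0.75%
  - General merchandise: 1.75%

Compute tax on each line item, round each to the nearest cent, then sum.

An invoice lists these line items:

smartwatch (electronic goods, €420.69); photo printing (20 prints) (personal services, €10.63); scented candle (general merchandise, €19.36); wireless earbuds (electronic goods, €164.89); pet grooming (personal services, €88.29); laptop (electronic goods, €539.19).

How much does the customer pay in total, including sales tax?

Smartwatch €420.69: electronic goods → 5.25% + 2.25% municipal = 7.5% → €31.55
Photo printing (20 prints) €10.63: personal services → 0% + 0.75% municipal = 0.75% → €0.08
Scented candle €19.36: general merchandise → 4.75% + 1.75% municipal = 6.5% → €1.26
Wireless earbuds €164.89: electronic goods → 5.25% + 2.25% municipal = 7.5% → €12.37
Pet grooming €88.29: personal services → 0% + 0.75% municipal = 0.75% → €0.66
Laptop €539.19: electronic goods → 5.25% + 2.25% municipal = 7.5% → €40.44
Subtotal = €1243.05; tax = €86.36; total due = €1329.41

€1329.41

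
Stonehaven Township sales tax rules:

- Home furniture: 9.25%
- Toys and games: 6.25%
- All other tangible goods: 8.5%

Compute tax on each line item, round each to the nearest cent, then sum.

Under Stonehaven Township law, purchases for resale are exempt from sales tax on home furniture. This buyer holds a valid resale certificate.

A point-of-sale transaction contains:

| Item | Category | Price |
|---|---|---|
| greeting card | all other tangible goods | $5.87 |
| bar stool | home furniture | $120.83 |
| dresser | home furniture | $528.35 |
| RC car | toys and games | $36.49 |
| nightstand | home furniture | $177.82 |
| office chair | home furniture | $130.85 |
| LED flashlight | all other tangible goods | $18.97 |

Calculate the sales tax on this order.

Greeting card $5.87: all other tangible goods → 8.5% → $0.50
Bar stool $120.83: home furniture, buyer-exempt → 0% → $0.00
Dresser $528.35: home furniture, buyer-exempt → 0% → $0.00
RC car $36.49: toys and games → 6.25% → $2.28
Nightstand $177.82: home furniture, buyer-exempt → 0% → $0.00
Office chair $130.85: home furniture, buyer-exempt → 0% → $0.00
LED flashlight $18.97: all other tangible goods → 8.5% → $1.61
Total tax = $0.50 + $2.28 + $1.61 = $4.39

$4.39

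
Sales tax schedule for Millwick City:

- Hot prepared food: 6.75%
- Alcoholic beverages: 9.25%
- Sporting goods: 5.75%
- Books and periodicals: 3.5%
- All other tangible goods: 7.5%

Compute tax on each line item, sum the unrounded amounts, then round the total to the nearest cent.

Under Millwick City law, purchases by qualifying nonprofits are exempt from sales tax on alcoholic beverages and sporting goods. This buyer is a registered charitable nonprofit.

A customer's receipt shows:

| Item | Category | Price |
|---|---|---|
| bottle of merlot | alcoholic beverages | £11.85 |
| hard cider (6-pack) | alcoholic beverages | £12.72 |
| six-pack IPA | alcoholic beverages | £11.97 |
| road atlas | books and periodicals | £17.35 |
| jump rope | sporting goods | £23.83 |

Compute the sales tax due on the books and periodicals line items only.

£0.61

Road atlas £17.35: books and periodicals → 3.5% → £0.60725
Tax on books and periodicals: unrounded sum = £0.60725 → £0.61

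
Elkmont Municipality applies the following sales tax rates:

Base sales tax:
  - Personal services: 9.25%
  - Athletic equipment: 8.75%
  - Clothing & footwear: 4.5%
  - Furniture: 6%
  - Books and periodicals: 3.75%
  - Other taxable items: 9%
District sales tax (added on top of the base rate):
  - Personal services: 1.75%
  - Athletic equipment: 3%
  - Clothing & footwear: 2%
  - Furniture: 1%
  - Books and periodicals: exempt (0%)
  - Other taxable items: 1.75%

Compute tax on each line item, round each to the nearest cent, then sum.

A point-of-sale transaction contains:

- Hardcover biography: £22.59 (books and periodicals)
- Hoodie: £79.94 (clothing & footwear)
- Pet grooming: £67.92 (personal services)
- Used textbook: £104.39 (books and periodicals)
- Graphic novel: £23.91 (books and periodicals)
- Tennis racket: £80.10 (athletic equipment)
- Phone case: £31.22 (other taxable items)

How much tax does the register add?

£31.10

Hardcover biography £22.59: books and periodicals → 3.75% + 0% district = 3.75% → £0.85
Hoodie £79.94: clothing & footwear → 4.5% + 2% district = 6.5% → £5.20
Pet grooming £67.92: personal services → 9.25% + 1.75% district = 11% → £7.47
Used textbook £104.39: books and periodicals → 3.75% + 0% district = 3.75% → £3.91
Graphic novel £23.91: books and periodicals → 3.75% + 0% district = 3.75% → £0.90
Tennis racket £80.10: athletic equipment → 8.75% + 3% district = 11.75% → £9.41
Phone case £31.22: other taxable items → 9% + 1.75% district = 10.75% → £3.36
Total tax = £0.85 + £5.20 + £7.47 + £3.91 + £0.90 + £9.41 + £3.36 = £31.10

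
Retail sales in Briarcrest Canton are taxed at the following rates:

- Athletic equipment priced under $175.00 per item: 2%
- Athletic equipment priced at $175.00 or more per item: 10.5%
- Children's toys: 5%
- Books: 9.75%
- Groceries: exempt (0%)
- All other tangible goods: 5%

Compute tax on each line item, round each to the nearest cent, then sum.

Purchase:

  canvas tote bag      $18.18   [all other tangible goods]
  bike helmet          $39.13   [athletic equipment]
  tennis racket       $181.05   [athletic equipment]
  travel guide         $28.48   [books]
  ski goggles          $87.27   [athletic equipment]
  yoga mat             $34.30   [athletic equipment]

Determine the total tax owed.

Canvas tote bag $18.18: all other tangible goods → 5% → $0.91
Bike helmet $39.13: athletic equipment, under $175.00 → 2% → $0.78
Tennis racket $181.05: athletic equipment, $175.00 or more → 10.5% → $19.01
Travel guide $28.48: books → 9.75% → $2.78
Ski goggles $87.27: athletic equipment, under $175.00 → 2% → $1.75
Yoga mat $34.30: athletic equipment, under $175.00 → 2% → $0.69
Total tax = $0.91 + $0.78 + $19.01 + $2.78 + $1.75 + $0.69 = $25.92

$25.92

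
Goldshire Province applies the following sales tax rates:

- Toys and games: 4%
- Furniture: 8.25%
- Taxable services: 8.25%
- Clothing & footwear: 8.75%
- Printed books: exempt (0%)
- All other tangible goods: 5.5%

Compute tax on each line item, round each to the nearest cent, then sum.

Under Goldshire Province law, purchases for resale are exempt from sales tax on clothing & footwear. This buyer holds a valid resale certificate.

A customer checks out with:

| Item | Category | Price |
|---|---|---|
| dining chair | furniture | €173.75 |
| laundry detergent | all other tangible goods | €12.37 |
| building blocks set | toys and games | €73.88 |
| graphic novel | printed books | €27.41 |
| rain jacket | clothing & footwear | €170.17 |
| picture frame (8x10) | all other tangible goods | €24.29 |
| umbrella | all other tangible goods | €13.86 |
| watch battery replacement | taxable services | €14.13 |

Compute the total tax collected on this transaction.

€21.24

Dining chair €173.75: furniture → 8.25% → €14.33
Laundry detergent €12.37: all other tangible goods → 5.5% → €0.68
Building blocks set €73.88: toys and games → 4% → €2.96
Graphic novel €27.41: printed books → 0% → €0.00
Rain jacket €170.17: clothing & footwear, buyer-exempt → 0% → €0.00
Picture frame (8x10) €24.29: all other tangible goods → 5.5% → €1.34
Umbrella €13.86: all other tangible goods → 5.5% → €0.76
Watch battery replacement €14.13: taxable services → 8.25% → €1.17
Total tax = €14.33 + €0.68 + €2.96 + €1.34 + €0.76 + €1.17 = €21.24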